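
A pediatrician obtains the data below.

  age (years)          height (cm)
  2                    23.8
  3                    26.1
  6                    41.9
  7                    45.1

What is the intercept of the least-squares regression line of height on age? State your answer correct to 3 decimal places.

n = 4, Σx = 18, Σy = 136.9, Σxy = 693, Σx² = 98
Sxx = Σx² − (Σx)²/n = 98 − 81 = 17
Sxy = Σxy − (Σx)(Σy)/n = 693 − 616.05 = 76.95
b = Sxy/Sxx = 76.95/17 = 4.526471
a = ȳ − b·x̄ = 34.225 − 4.526471·4.5 = 13.855882

13.856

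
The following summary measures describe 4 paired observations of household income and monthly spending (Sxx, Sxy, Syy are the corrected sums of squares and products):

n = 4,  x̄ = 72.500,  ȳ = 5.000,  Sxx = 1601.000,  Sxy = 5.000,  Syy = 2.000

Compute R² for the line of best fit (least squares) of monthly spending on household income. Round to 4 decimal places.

R² = Sxy²/(Sxx·Syy) = (5)²/(1601·2) = 0.007808

0.0078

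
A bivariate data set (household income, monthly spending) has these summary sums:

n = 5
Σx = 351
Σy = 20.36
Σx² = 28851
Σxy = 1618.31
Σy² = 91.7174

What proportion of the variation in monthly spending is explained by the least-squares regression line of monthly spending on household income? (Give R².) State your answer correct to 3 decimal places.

0.963

Sxx = Σx² − (Σx)²/n = 28851 − 24640.2 = 4210.8
Sxy = Σxy − (Σx)(Σy)/n = 1618.31 − 1429.272 = 189.038
Syy = Σy² − (Σy)²/n = 91.7174 − 82.90592 = 8.81148
R² = Sxy²/(Sxx·Syy) = (189.038)²/(4210.8·8.81148) = 0.963130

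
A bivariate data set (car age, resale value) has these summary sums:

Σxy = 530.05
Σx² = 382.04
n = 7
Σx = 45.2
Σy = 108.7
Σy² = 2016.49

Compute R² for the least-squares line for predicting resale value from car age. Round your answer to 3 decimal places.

0.997

Sxx = Σx² − (Σx)²/n = 382.04 − 291.862857 = 90.177143
Sxy = Σxy − (Σx)(Σy)/n = 530.05 − 701.891429 = -171.841429
Syy = Σy² − (Σy)²/n = 2016.49 − 1687.955714 = 328.534286
R² = Sxy²/(Sxx·Syy) = (-171.841429)²/(90.177143·328.534286) = 0.996732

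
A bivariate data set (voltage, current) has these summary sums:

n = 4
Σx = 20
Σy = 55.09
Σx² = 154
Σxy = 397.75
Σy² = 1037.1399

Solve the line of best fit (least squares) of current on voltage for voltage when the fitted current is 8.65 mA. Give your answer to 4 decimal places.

2.7382

Sxx = Σx² − (Σx)²/n = 154 − 100 = 54
Sxy = Σxy − (Σx)(Σy)/n = 397.75 − 275.45 = 122.3
b = Sxy/Sxx = 122.3/54 = 2.264815
a = ȳ − b·x̄ = 13.7725 − 2.264815·5 = 2.448426
Set a + b·x = 8.65: x = (8.65 − 2.448426) / 2.264815 = 2.738226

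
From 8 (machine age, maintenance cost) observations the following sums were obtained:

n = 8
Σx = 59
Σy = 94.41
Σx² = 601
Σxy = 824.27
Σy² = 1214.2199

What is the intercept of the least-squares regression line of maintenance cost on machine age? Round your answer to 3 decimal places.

Sxx = Σx² − (Σx)²/n = 601 − 435.125 = 165.875
Sxy = Σxy − (Σx)(Σy)/n = 824.27 − 696.27375 = 127.99625
b = Sxy/Sxx = 127.99625/165.875 = 0.771643
a = ȳ − b·x̄ = 11.80125 − 0.771643·7.375 = 6.110384

6.110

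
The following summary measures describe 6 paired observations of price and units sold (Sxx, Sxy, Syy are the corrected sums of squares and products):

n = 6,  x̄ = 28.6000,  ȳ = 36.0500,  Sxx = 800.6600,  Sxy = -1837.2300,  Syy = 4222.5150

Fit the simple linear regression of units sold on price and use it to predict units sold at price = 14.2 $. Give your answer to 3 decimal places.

b = Sxy/Sxx = -1837.23/800.66 = -2.294644
a = ȳ − b·x̄ = 36.05 − (-2.294644)·28.6 = 101.676830
ŷ(14.2) = a + b·14.2 = 101.676830 + (-2.294644)·14.2 = 69.092880

69.093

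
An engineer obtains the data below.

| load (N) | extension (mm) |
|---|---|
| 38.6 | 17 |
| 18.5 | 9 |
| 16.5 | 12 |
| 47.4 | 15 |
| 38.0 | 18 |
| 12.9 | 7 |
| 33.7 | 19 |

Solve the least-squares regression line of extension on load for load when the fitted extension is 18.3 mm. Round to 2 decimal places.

45.19

n = 7, Σx = 205.6, Σy = 97, Σxy = 3146.3, Σx² = 7097.32
Sxx = Σx² − (Σx)²/n = 7097.32 − 6038.765714 = 1058.554286
Sxy = Σxy − (Σx)(Σy)/n = 3146.3 − 2849.028571 = 297.271429
b = Sxy/Sxx = 297.271429/1058.554286 = 0.280828
a = ȳ − b·x̄ = 13.857143 − 0.280828·29.371429 = 5.608830
Set a + b·x = 18.3: x = (18.3 − 5.608830) / 0.280828 = 45.192005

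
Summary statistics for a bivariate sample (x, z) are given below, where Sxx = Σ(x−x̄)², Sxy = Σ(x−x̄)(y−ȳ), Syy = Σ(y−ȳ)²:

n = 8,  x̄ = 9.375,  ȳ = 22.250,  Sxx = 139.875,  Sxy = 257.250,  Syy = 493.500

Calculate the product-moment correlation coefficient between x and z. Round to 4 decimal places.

r = Sxy/√(Sxx·Syy) = 257.25/√(69028.3125) = 257.25/262.732397 = 0.979133

0.9791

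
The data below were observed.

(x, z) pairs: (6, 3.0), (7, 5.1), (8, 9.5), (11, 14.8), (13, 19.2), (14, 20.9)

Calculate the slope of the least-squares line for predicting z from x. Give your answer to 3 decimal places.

2.221

n = 6, Σx = 59, Σy = 72.5, Σxy = 834.7, Σx² = 635
Sxx = Σx² − (Σx)²/n = 635 − 580.166667 = 54.833333
Sxy = Σxy − (Σx)(Σy)/n = 834.7 − 712.916667 = 121.783333
b = Sxy/Sxx = 121.783333/54.833333 = 2.220973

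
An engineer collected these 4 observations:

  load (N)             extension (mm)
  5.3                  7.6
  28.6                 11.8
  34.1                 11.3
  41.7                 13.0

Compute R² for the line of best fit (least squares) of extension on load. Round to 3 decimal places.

0.947

n = 4, Σx = 109.7, Σy = 43.7, Σxy = 1305.19, Σx² = 3747.75, Σy² = 493.69
Sxx = Σx² − (Σx)²/n = 3747.75 − 3008.5225 = 739.2275
Sxy = Σxy − (Σx)(Σy)/n = 1305.19 − 1198.4725 = 106.7175
Syy = Σy² − (Σy)²/n = 493.69 − 477.4225 = 16.2675
R² = Sxy²/(Sxx·Syy) = (106.7175)²/(739.2275·16.2675) = 0.947049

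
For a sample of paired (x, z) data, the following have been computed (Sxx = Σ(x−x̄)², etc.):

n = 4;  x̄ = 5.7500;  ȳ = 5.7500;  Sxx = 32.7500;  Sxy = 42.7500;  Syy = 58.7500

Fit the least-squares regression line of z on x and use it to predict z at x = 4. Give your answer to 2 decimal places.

b = Sxy/Sxx = 42.75/32.75 = 1.305344
a = ȳ − b·x̄ = 5.75 − 1.305344·5.75 = -1.755725
ŷ(4) = a + b·4 = -1.755725 + 1.305344·4 = 3.465649

3.47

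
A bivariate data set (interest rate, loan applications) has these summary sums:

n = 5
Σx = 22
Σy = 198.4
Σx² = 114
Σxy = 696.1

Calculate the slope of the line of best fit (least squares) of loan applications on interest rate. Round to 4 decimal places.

Sxx = Σx² − (Σx)²/n = 114 − 96.8 = 17.2
Sxy = Σxy − (Σx)(Σy)/n = 696.1 − 872.96 = -176.86
b = Sxy/Sxx = -176.86/17.2 = -10.282558

-10.2826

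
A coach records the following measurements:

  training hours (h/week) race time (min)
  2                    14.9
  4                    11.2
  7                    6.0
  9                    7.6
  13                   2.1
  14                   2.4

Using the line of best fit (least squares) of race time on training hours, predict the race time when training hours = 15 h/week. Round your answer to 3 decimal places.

0.519

n = 6, Σx = 49, Σy = 44.2, Σxy = 245.9, Σx² = 515
Sxx = Σx² − (Σx)²/n = 515 − 400.166667 = 114.833333
Sxy = Σxy − (Σx)(Σy)/n = 245.9 − 360.966667 = -115.066667
b = Sxy/Sxx = -115.066667/114.833333 = -1.002032
a = ȳ − b·x̄ = 7.366667 − (-1.002032)·8.166667 = 15.549927
ŷ(15) = a + b·15 = 15.549927 + (-1.002032)·15 = 0.519448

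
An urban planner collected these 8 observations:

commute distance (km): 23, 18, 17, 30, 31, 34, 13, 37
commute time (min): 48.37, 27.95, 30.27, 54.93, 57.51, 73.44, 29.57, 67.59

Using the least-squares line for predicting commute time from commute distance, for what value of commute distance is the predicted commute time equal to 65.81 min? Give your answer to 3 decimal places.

n = 8, Σx = 203, Σy = 389.63, Σxy = 10943.11, Σx² = 5697
Sxx = Σx² − (Σx)²/n = 5697 − 5151.125 = 545.875
Sxy = Σxy − (Σx)(Σy)/n = 10943.11 − 9886.86125 = 1056.24875
b = Sxy/Sxx = 1056.24875/545.875 = 1.934965
a = ȳ − b·x̄ = 48.70375 − 1.934965·25.375 = -0.395974
Set a + b·x = 65.81: x = (65.81 − (-0.395974)) / 1.934965 = 34.215601

34.216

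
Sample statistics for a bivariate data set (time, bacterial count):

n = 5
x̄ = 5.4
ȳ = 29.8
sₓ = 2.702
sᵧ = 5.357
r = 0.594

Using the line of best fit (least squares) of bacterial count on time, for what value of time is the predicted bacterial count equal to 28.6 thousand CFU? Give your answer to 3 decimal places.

b = r · sᵧ/sₓ = 0.594 · 5.357/2.702 = 1.177668
a = ȳ − b·x̄ = 29.8 − 1.177668·5.4 = 23.440595
Set a + b·x = 28.6: x = (28.6 − 23.440595) / 1.177668 = 4.381037

4.381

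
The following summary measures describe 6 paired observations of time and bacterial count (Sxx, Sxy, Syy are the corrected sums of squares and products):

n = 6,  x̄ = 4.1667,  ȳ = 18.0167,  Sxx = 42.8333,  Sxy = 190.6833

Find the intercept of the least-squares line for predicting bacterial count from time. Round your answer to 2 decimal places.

-0.53

b = Sxy/Sxx = 190.6833/42.8333 = 4.451754
a = ȳ − b·x̄ = 18.0167 − 4.451754·4.1667 = -0.532422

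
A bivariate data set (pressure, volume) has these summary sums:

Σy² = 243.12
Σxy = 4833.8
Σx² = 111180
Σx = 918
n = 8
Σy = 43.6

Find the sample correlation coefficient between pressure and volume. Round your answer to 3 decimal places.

-0.945

Sxx = Σx² − (Σx)²/n = 111180 − 105340.5 = 5839.5
Sxy = Σxy − (Σx)(Σy)/n = 4833.8 − 5003.1 = -169.3
Syy = Σy² − (Σy)²/n = 243.12 − 237.62 = 5.5
r = Sxy/√(Sxx·Syy) = -169.3/√(32117.25) = -169.3/179.212862 = -0.944687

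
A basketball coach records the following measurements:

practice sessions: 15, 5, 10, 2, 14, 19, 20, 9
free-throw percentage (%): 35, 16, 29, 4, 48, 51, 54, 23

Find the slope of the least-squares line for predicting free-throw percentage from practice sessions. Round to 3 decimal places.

n = 8, Σx = 94, Σy = 260, Σxy = 3831, Σx² = 1392
Sxx = Σx² − (Σx)²/n = 1392 − 1104.5 = 287.5
Sxy = Σxy − (Σx)(Σy)/n = 3831 − 3055 = 776
b = Sxy/Sxx = 776/287.5 = 2.699130

2.699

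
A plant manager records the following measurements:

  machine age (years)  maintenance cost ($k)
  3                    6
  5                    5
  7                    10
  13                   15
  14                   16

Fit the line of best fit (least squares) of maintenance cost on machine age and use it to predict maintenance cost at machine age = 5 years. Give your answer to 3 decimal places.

n = 5, Σx = 42, Σy = 52, Σxy = 532, Σx² = 448
Sxx = Σx² − (Σx)²/n = 448 − 352.8 = 95.2
Sxy = Σxy − (Σx)(Σy)/n = 532 − 436.8 = 95.2
b = Sxy/Sxx = 95.2/95.2 = 1
a = ȳ − b·x̄ = 10.4 − 1·8.4 = 2
ŷ(5) = a + b·5 = 2 + 1·5 = 7

7.000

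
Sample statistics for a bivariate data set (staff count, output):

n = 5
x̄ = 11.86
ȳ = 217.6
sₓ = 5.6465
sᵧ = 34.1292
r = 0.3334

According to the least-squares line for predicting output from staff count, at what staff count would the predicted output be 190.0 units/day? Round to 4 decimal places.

-1.8361

b = r · sᵧ/sₓ = 0.3334 · 34.1292/5.6465 = 2.015173
a = ȳ − b·x̄ = 217.6 − 2.015173·11.86 = 193.700046
Set a + b·x = 190.0: x = (190.0 − 193.700046) / 2.015173 = -1.836093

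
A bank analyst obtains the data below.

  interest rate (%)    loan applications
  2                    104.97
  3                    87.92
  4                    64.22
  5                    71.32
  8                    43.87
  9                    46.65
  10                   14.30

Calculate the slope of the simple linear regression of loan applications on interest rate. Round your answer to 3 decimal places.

n = 7, Σx = 41, Σy = 433.25, Σxy = 2000.99, Σx² = 299
Sxx = Σx² − (Σx)²/n = 299 − 240.142857 = 58.857143
Sxy = Σxy − (Σx)(Σy)/n = 2000.99 − 2537.607143 = -536.617143
b = Sxy/Sxx = -536.617143/58.857143 = -9.117282

-9.117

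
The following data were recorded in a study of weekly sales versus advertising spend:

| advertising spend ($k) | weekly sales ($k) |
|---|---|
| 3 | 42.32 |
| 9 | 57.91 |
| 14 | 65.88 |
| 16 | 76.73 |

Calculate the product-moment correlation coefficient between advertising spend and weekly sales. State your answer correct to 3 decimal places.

n = 4, Σx = 42, Σy = 242.84, Σxy = 2798.15, Σx² = 542, Σy² = 15372.2178
Sxx = Σx² − (Σx)²/n = 542 − 441 = 101
Sxy = Σxy − (Σx)(Σy)/n = 2798.15 − 2549.82 = 248.33
Syy = Σy² − (Σy)²/n = 15372.2178 − 14742.8164 = 629.4014
r = Sxy/√(Sxx·Syy) = 248.33/√(63569.5414) = 248.33/252.130009 = 0.984928

0.985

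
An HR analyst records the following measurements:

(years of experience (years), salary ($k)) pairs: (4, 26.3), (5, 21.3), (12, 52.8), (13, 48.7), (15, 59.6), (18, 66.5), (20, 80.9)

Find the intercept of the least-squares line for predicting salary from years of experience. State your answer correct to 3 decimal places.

8.179

n = 7, Σx = 87, Σy = 356.1, Σxy = 5187.4, Σx² = 1303
Sxx = Σx² − (Σx)²/n = 1303 − 1081.285714 = 221.714286
Sxy = Σxy − (Σx)(Σy)/n = 5187.4 − 4425.814286 = 761.585714
b = Sxy/Sxx = 761.585714/221.714286 = 3.434987
a = ȳ − b·x̄ = 50.871429 − 3.434987·12.428571 = 8.179446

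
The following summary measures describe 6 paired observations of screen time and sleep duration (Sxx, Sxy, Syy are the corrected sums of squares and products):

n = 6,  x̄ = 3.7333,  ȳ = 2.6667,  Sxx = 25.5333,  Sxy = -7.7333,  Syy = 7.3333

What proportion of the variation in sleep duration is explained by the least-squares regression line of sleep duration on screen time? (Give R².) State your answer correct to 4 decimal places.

0.3194

R² = Sxy²/(Sxx·Syy) = (-7.7333)²/(25.5333·7.3333) = 0.319391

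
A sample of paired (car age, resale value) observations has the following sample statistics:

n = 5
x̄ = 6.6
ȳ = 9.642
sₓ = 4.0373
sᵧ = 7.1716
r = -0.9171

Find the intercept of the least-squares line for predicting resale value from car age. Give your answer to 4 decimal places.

20.3939

b = r · sᵧ/sₓ = -0.9171 · 7.1716/4.0373 = -1.629077
a = ȳ − b·x̄ = 9.642 − (-1.629077)·6.6 = 20.393911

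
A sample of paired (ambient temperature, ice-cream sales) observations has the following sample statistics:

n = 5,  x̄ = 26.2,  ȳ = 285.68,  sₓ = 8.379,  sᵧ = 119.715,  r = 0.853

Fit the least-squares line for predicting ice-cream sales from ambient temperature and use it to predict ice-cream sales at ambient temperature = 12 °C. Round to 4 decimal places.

112.6212

b = r · sᵧ/sₓ = 0.853 · 119.715/8.379 = 12.187241
a = ȳ − b·x̄ = 285.68 − 12.187241·26.2 = -33.625723
ŷ(12) = a + b·12 = -33.625723 + 12.187241·12 = 112.621173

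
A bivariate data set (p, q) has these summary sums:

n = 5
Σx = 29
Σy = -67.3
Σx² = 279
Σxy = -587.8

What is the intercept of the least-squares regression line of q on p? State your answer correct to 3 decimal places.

Sxx = Σx² − (Σx)²/n = 279 − 168.2 = 110.8
Sxy = Σxy − (Σx)(Σy)/n = -587.8 − (-390.34) = -197.46
b = Sxy/Sxx = -197.46/110.8 = -1.782130
a = ȳ − b·x̄ = -13.46 − (-1.782130)·5.8 = -3.123646

-3.124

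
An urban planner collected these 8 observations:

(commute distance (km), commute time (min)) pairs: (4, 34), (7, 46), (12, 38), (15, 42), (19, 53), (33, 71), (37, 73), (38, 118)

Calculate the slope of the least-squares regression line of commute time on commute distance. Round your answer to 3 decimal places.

n = 8, Σx = 165, Σy = 475, Σxy = 12079, Σx² = 4697
Sxx = Σx² − (Σx)²/n = 4697 − 3403.125 = 1293.875
Sxy = Σxy − (Σx)(Σy)/n = 12079 − 9796.875 = 2282.125
b = Sxy/Sxx = 2282.125/1293.875 = 1.763791

1.764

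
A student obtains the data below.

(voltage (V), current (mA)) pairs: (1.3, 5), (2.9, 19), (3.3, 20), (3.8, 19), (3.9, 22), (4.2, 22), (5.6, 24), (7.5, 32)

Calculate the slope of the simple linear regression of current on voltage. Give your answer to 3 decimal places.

n = 8, Σx = 32.5, Σy = 163, Σxy = 752.4, Σx² = 155.89
Sxx = Σx² − (Σx)²/n = 155.89 − 132.03125 = 23.85875
Sxy = Σxy − (Σx)(Σy)/n = 752.4 − 662.1875 = 90.2125
b = Sxy/Sxx = 90.2125/23.85875 = 3.781108

3.781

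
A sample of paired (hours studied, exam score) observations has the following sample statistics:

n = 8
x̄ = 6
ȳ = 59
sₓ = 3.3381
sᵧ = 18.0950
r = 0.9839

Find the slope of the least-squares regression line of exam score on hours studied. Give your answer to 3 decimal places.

5.333

b = r · sᵧ/sₓ = 0.9839 · 18.095/3.3381 = 5.333474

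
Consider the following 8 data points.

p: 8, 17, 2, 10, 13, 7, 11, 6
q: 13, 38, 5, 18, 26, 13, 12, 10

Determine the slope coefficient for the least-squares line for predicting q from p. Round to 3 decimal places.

n = 8, Σx = 74, Σy = 135, Σxy = 1561, Σx² = 832
Sxx = Σx² − (Σx)²/n = 832 − 684.5 = 147.5
Sxy = Σxy − (Σx)(Σy)/n = 1561 − 1248.75 = 312.25
b = Sxy/Sxx = 312.25/147.5 = 2.116949

2.117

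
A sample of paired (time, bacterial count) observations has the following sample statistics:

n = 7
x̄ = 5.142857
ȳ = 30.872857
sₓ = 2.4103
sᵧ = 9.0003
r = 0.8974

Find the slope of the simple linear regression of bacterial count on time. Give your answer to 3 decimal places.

3.351

b = r · sᵧ/sₓ = 0.8974 · 9.0003/2.4103 = 3.350981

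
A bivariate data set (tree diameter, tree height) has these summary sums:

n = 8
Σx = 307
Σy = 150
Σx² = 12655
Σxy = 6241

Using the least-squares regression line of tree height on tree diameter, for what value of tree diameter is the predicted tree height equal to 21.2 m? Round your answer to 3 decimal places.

42.792

Sxx = Σx² − (Σx)²/n = 12655 − 11781.125 = 873.875
Sxy = Σxy − (Σx)(Σy)/n = 6241 − 5756.25 = 484.75
b = Sxy/Sxx = 484.75/873.875 = 0.554713
a = ȳ − b·x̄ = 18.75 − 0.554713·38.375 = -2.537119
Set a + b·x = 21.2: x = (21.2 − (-2.537119)) / 0.554713 = 42.791697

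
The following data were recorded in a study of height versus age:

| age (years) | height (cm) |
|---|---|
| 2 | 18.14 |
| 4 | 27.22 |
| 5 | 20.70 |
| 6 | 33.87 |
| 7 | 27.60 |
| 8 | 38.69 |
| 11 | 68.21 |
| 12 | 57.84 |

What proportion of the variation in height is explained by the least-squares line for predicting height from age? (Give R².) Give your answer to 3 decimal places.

0.844

n = 8, Σx = 55, Σy = 292.27, Σxy = 2398.99, Σx² = 459, Σy² = 12902.4007
Sxx = Σx² − (Σx)²/n = 459 − 378.125 = 80.875
Sxy = Σxy − (Σx)(Σy)/n = 2398.99 − 2009.35625 = 389.63375
Syy = Σy² − (Σy)²/n = 12902.4007 − 10677.719113 = 2224.681588
R² = Sxy²/(Sxx·Syy) = (389.63375)²/(80.875·2224.681588) = 0.843783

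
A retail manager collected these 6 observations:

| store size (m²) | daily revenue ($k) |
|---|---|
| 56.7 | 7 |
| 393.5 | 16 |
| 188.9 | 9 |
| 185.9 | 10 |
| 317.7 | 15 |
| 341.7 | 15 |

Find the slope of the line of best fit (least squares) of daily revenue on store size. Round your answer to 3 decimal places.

n = 6, Σx = 1484.4, Σy = 72, Σxy = 20143, Σx² = 445991.34
Sxx = Σx² − (Σx)²/n = 445991.34 − 367240.56 = 78750.78
Sxy = Σxy − (Σx)(Σy)/n = 20143 − 17812.8 = 2330.2
b = Sxy/Sxx = 2330.2/78750.78 = 0.029590

0.030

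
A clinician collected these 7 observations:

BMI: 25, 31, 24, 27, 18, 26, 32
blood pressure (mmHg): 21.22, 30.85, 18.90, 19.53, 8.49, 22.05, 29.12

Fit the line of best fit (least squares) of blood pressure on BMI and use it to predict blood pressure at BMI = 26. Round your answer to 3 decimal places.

n = 7, Σx = 183, Σy = 150.16, Σxy = 4125.72, Σx² = 4915
Sxx = Σx² − (Σx)²/n = 4915 − 4784.142857 = 130.857143
Sxy = Σxy − (Σx)(Σy)/n = 4125.72 − 3925.611429 = 200.108571
b = Sxy/Sxx = 200.108571/130.857143 = 1.529214
a = ȳ − b·x̄ = 21.451429 − 1.529214·26.142857 = -18.526594
ŷ(26) = a + b·26 = -18.526594 + 1.529214·26 = 21.232969

21.233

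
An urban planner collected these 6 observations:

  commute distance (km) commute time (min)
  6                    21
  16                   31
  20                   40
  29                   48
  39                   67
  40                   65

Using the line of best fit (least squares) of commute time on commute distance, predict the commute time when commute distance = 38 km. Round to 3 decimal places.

n = 6, Σx = 150, Σy = 272, Σxy = 8027, Σx² = 4654
Sxx = Σx² − (Σx)²/n = 4654 − 3750 = 904
Sxy = Σxy − (Σx)(Σy)/n = 8027 − 6800 = 1227
b = Sxy/Sxx = 1227/904 = 1.357301
a = ȳ − b·x̄ = 45.333333 − 1.357301·25 = 11.400811
ŷ(38) = a + b·38 = 11.400811 + 1.357301·38 = 62.978245

62.978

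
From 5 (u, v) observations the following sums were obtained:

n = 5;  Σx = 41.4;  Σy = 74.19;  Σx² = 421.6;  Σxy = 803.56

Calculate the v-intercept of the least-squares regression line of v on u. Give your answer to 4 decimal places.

Sxx = Σx² − (Σx)²/n = 421.6 − 342.792 = 78.808
Sxy = Σxy − (Σx)(Σy)/n = 803.56 − 614.2932 = 189.2668
b = Sxy/Sxx = 189.2668/78.808 = 2.401619
a = ȳ − b·x̄ = 14.838 − 2.401619·8.28 = -5.047406

-5.0474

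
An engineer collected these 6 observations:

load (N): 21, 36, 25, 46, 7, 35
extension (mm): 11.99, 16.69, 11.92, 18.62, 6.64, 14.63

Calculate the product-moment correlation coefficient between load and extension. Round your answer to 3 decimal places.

0.986

n = 6, Σx = 170, Σy = 80.49, Σxy = 2565.68, Σx² = 5752, Σy² = 1169.2335
Sxx = Σx² − (Σx)²/n = 5752 − 4816.666667 = 935.333333
Sxy = Σxy − (Σx)(Σy)/n = 2565.68 − 2280.55 = 285.13
Syy = Σy² − (Σy)²/n = 1169.2335 − 1079.77335 = 89.46015
r = Sxy/√(Sxx·Syy) = 285.13/√(83675.0603) = 285.13/289.266418 = 0.985700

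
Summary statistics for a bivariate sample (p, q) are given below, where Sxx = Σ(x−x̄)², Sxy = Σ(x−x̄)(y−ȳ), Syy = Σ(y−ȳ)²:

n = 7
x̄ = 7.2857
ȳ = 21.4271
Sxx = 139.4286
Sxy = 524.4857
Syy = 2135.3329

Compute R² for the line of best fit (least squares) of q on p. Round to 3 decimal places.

0.924

R² = Sxy²/(Sxx·Syy) = (524.4857)²/(139.4286·2135.3329) = 0.923953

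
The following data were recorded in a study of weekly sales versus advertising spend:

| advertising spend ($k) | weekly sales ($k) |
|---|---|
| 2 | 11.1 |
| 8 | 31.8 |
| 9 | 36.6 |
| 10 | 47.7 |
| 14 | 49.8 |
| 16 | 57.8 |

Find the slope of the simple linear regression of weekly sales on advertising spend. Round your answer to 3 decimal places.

3.278

n = 6, Σx = 59, Σy = 234.8, Σxy = 2705, Σx² = 701
Sxx = Σx² − (Σx)²/n = 701 − 580.166667 = 120.833333
Sxy = Σxy − (Σx)(Σy)/n = 2705 − 2308.866667 = 396.133333
b = Sxy/Sxx = 396.133333/120.833333 = 3.278345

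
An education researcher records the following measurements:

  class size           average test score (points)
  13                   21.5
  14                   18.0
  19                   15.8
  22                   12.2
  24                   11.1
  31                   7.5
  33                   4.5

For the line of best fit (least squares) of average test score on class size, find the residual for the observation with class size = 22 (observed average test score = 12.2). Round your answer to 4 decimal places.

n = 7, Σx = 156, Σy = 90.6, Σxy = 1747.5, Σx² = 3836
Sxx = Σx² − (Σx)²/n = 3836 − 3476.571429 = 359.428571
Sxy = Σxy − (Σx)(Σy)/n = 1747.5 − 2019.085714 = -271.585714
b = Sxy/Sxx = -271.585714/359.428571 = -0.755604
a = ȳ − b·x̄ = 12.942857 − (-0.755604)·22.285714 = 29.782035
ŷ(22) = 29.782035 + (-0.755604)·22 = 13.158744
residual = y − ŷ = 12.2 − 13.158744 = -0.958744

-0.9587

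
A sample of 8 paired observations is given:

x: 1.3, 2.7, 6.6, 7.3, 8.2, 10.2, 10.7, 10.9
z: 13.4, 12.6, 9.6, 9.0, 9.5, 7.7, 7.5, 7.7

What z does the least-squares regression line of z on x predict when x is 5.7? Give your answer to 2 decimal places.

10.57

n = 8, Σx = 57.9, Σy = 77, Σxy = 501.12, Σx² = 510.41
Sxx = Σx² − (Σx)²/n = 510.41 − 419.05125 = 91.35875
Sxy = Σxy − (Σx)(Σy)/n = 501.12 − 557.2875 = -56.1675
b = Sxy/Sxx = -56.1675/91.35875 = -0.614802
a = ȳ − b·x̄ = 9.625 − (-0.614802)·7.2375 = 14.074626
ŷ(5.7) = a + b·5.7 = 14.074626 + (-0.614802)·5.7 = 10.570257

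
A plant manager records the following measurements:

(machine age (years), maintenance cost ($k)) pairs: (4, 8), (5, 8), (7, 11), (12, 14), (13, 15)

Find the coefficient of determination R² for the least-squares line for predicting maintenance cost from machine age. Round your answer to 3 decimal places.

n = 5, Σx = 41, Σy = 56, Σxy = 512, Σx² = 403, Σy² = 670
Sxx = Σx² − (Σx)²/n = 403 − 336.2 = 66.8
Sxy = Σxy − (Σx)(Σy)/n = 512 − 459.2 = 52.8
Syy = Σy² − (Σy)²/n = 670 − 627.2 = 42.8
R² = Sxy²/(Sxx·Syy) = (52.8)²/(66.8·42.8) = 0.975097

0.975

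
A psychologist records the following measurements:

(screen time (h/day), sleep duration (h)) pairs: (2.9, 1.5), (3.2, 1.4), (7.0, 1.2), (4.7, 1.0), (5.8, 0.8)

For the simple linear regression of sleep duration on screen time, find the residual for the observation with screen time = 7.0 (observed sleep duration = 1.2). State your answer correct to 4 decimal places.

0.2631

n = 5, Σx = 23.6, Σy = 5.9, Σxy = 26.57, Σx² = 123.38
Sxx = Σx² − (Σx)²/n = 123.38 − 111.392 = 11.988
Sxy = Σxy − (Σx)(Σy)/n = 26.57 − 27.848 = -1.278
b = Sxy/Sxx = -1.278/11.988 = -0.106607
a = ȳ − b·x̄ = 1.18 − (-0.106607)·4.72 = 1.683183
ŷ(7.0) = 1.683183 + (-0.106607)·7 = 0.936937
residual = y − ŷ = 1.2 − 0.936937 = 0.263063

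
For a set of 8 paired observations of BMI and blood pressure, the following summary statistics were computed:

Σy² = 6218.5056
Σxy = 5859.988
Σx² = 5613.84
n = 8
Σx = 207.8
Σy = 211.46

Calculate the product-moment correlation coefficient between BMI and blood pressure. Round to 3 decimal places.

Sxx = Σx² − (Σx)²/n = 5613.84 − 5397.605 = 216.235
Sxy = Σxy − (Σx)(Σy)/n = 5859.988 − 5492.6735 = 367.3145
Syy = Σy² − (Σy)²/n = 6218.5056 − 5589.41645 = 629.08915
r = Sxy/√(Sxx·Syy) = 367.3145/√(136031.092350) = 367.3145/368.823931 = 0.995907

0.996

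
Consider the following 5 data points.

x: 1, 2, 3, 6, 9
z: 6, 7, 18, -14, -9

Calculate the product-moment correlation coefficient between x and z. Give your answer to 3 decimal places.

n = 5, Σx = 21, Σy = 8, Σxy = -91, Σx² = 131, Σy² = 686
Sxx = Σx² − (Σx)²/n = 131 − 88.2 = 42.8
Sxy = Σxy − (Σx)(Σy)/n = -91 − 33.6 = -124.6
Syy = Σy² − (Σy)²/n = 686 − 12.8 = 673.2
r = Sxy/√(Sxx·Syy) = -124.6/√(28812.96) = -124.6/169.743807 = -0.734047

-0.734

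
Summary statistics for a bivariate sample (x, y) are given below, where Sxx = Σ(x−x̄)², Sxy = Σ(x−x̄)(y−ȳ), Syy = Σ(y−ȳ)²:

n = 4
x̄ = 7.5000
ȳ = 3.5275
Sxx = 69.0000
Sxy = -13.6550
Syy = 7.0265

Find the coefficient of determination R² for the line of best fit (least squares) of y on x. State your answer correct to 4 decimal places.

0.3846

R² = Sxy²/(Sxx·Syy) = (-13.655)²/(69·7.0265) = 0.384588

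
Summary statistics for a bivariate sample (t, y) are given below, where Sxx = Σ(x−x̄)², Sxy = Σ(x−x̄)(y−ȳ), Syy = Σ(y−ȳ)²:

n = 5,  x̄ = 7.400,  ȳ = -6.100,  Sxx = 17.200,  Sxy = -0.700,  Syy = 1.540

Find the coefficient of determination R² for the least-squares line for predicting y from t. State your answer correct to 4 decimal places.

R² = Sxy²/(Sxx·Syy) = (-0.7)²/(17.2·1.54) = 0.018499

0.0185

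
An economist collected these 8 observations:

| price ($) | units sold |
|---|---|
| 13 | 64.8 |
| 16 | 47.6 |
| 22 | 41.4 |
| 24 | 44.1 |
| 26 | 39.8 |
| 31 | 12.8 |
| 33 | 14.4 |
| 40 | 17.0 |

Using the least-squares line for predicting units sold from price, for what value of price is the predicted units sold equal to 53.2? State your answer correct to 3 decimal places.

n = 8, Σx = 205, Σy = 281.9, Σxy = 6160, Σx² = 5811
Sxx = Σx² − (Σx)²/n = 5811 − 5253.125 = 557.875
Sxy = Σxy − (Σx)(Σy)/n = 6160 − 7223.6875 = -1063.6875
b = Sxy/Sxx = -1063.6875/557.875 = -1.906677
a = ȳ − b·x̄ = 35.2375 − (-1.906677)·25.625 = 84.096101
Set a + b·x = 53.2: x = (53.2 − 84.096101) / (-1.906677) = 16.204160

16.204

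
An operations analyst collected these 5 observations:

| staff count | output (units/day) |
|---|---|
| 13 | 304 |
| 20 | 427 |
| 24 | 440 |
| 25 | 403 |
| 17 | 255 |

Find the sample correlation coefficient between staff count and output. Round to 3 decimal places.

n = 5, Σx = 99, Σy = 1829, Σxy = 37462, Σx² = 2059, Σy² = 695779
Sxx = Σx² − (Σx)²/n = 2059 − 1960.2 = 98.8
Sxy = Σxy − (Σx)(Σy)/n = 37462 − 36214.2 = 1247.8
Syy = Σy² − (Σy)²/n = 695779 − 669048.2 = 26730.8
r = Sxy/√(Sxx·Syy) = 1247.8/√(2641003.04) = 1247.8/1625.116316 = 0.767822

0.768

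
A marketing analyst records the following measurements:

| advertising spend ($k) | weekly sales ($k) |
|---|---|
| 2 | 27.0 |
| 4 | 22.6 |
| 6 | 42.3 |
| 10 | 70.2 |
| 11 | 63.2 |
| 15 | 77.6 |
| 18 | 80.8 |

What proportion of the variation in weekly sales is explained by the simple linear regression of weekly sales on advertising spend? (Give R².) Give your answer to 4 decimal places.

0.8966

n = 7, Σx = 66, Σy = 383.7, Σxy = 4413.8, Σx² = 826, Σy² = 24501.73
Sxx = Σx² − (Σx)²/n = 826 − 622.285714 = 203.714286
Sxy = Σxy − (Σx)(Σy)/n = 4413.8 − 3617.742857 = 796.057143
Syy = Σy² − (Σy)²/n = 24501.73 − 21032.241429 = 3469.488571
R² = Sxy²/(Sxx·Syy) = (796.057143)²/(203.714286·3469.488571) = 0.896606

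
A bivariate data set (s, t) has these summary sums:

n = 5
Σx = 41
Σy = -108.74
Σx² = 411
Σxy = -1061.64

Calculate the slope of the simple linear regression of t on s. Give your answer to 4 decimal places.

Sxx = Σx² − (Σx)²/n = 411 − 336.2 = 74.8
Sxy = Σxy − (Σx)(Σy)/n = -1061.64 − (-891.668) = -169.972
b = Sxy/Sxx = -169.972/74.8 = -2.272353

-2.2724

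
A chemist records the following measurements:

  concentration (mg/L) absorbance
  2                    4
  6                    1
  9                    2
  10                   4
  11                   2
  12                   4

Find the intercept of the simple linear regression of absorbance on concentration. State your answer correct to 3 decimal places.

n = 6, Σx = 50, Σy = 17, Σxy = 142, Σx² = 486
Sxx = Σx² − (Σx)²/n = 486 − 416.666667 = 69.333333
Sxy = Σxy − (Σx)(Σy)/n = 142 − 141.666667 = 0.333333
b = Sxy/Sxx = 0.333333/69.333333 = 0.004808
a = ȳ − b·x̄ = 2.833333 − 0.004808·8.333333 = 2.793269

2.793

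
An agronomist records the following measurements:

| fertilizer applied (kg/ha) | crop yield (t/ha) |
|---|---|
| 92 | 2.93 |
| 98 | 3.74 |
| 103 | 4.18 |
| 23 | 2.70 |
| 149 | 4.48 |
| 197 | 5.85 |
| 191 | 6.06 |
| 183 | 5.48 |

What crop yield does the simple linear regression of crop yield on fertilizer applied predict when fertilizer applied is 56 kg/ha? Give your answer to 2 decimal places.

2.95

n = 8, Σx = 1036, Σy = 35.42, Σxy = 5108.99, Σx² = 160186
Sxx = Σx² − (Σx)²/n = 160186 − 134162 = 26024
Sxy = Σxy − (Σx)(Σy)/n = 5108.99 − 4586.89 = 522.1
b = Sxy/Sxx = 522.1/26024 = 0.020062
a = ȳ − b·x̄ = 4.4275 − 0.020062·129.5 = 1.829439
ŷ(56) = a + b·56 = 1.829439 + 0.020062·56 = 2.952925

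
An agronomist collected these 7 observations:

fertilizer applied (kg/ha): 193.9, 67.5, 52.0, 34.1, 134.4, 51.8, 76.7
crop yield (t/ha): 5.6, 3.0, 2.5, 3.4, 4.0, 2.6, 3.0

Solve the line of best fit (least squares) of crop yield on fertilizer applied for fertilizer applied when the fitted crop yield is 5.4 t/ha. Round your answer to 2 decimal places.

200.63

n = 7, Σx = 610.4, Σy = 24.1, Σxy = 2436.66, Σx² = 72649.76
Sxx = Σx² − (Σx)²/n = 72649.76 − 53226.88 = 19422.88
Sxy = Σxy − (Σx)(Σy)/n = 2436.66 − 2101.52 = 335.14
b = Sxy/Sxx = 335.14/19422.88 = 0.017255
a = ȳ − b·x̄ = 3.442857 − 0.017255·87.2 = 1.938229
Set a + b·x = 5.4: x = (5.4 − 1.938229) / 0.017255 = 200.625288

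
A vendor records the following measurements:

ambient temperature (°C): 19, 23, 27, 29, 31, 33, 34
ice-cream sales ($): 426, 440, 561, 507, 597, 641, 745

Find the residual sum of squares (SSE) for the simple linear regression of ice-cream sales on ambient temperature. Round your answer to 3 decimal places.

n = 7, Σx = 196, Σy = 3917, Σxy = 113054, Σx² = 5666, Σy² = 2269161
Sxx = Σx² − (Σx)²/n = 5666 − 5488 = 178
Sxy = Σxy − (Σx)(Σy)/n = 113054 − 109676 = 3378
Syy = Σy² − (Σy)²/n = 2269161 − 2191841.285714 = 77319.714286
b = Sxy/Sxx = 3378/178 = 18.977528
SSE = Syy − b·Sxy = 77319.714286 − 18.977528·3378 = 13213.624398

13213.624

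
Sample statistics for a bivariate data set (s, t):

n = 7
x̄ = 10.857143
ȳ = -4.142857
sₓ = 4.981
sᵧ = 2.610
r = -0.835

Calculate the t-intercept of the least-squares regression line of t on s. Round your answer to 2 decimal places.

0.61

b = r · sᵧ/sₓ = -0.835 · 2.61/4.981 = -0.437533
a = ȳ − b·x̄ = -4.142857 − (-0.437533)·10.857143 = 0.607497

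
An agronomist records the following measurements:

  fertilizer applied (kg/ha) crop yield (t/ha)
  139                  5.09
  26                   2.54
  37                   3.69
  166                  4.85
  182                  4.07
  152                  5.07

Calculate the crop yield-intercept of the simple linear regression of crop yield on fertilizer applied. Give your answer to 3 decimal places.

2.870

n = 6, Σx = 702, Σy = 25.31, Σxy = 3226.56, Σx² = 105150
Sxx = Σx² − (Σx)²/n = 105150 − 82134 = 23016
Sxy = Σxy − (Σx)(Σy)/n = 3226.56 − 2961.27 = 265.29
b = Sxy/Sxx = 265.29/23016 = 0.011526
a = ȳ − b·x̄ = 4.218333 − 0.011526·117 = 2.869753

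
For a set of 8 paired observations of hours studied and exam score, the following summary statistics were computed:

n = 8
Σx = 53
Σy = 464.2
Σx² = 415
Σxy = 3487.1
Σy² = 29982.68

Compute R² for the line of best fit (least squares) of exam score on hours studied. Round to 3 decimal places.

Sxx = Σx² − (Σx)²/n = 415 − 351.125 = 63.875
Sxy = Σxy − (Σx)(Σy)/n = 3487.1 − 3075.325 = 411.775
Syy = Σy² − (Σy)²/n = 29982.68 − 26935.205 = 3047.475
R² = Sxy²/(Sxx·Syy) = (411.775)²/(63.875·3047.475) = 0.871062

0.871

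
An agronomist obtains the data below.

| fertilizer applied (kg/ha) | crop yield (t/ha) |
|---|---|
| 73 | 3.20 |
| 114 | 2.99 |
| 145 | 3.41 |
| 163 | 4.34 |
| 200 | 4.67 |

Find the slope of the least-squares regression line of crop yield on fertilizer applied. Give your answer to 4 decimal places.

n = 5, Σx = 695, Σy = 18.61, Σxy = 2710.33, Σx² = 105919
Sxx = Σx² − (Σx)²/n = 105919 − 96605 = 9314
Sxy = Σxy − (Σx)(Σy)/n = 2710.33 − 2586.79 = 123.54
b = Sxy/Sxx = 123.54/9314 = 0.013264

0.0133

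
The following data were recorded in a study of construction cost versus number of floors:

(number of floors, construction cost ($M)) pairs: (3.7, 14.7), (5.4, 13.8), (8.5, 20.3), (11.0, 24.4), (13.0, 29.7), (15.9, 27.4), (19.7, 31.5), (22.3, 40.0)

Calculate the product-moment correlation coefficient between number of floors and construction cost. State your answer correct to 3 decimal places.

0.963

n = 8, Σx = 99.5, Σy = 201.8, Σxy = 2904.17, Σx² = 1543.29, Σy² = 5639.08
Sxx = Σx² − (Σx)²/n = 1543.29 − 1237.53125 = 305.75875
Sxy = Σxy − (Σx)(Σy)/n = 2904.17 − 2509.8875 = 394.2825
Syy = Σy² − (Σy)²/n = 5639.08 − 5090.405 = 548.675
r = Sxy/√(Sxx·Syy) = 394.2825/√(167762.182156) = 394.2825/409.587820 = 0.962632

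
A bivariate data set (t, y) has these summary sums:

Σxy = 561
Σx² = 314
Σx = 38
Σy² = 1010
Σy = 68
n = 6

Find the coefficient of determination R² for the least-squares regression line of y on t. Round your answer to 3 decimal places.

0.968

Sxx = Σx² − (Σx)²/n = 314 − 240.666667 = 73.333333
Sxy = Σxy − (Σx)(Σy)/n = 561 − 430.666667 = 130.333333
Syy = Σy² − (Σy)²/n = 1010 − 770.666667 = 239.333333
R² = Sxy²/(Sxx·Syy) = (130.333333)²/(73.333333·239.333333) = 0.967846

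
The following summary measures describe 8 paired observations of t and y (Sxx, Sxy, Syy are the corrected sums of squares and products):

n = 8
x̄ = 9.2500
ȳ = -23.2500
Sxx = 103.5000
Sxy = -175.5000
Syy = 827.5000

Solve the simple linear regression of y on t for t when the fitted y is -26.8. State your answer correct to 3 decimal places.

11.344

b = Sxy/Sxx = -175.5/103.5 = -1.695652
a = ȳ − b·x̄ = -23.25 − (-1.695652)·9.25 = -7.565217
Set a + b·x = -26.8: x = (-26.8 − (-7.565217)) / (-1.695652) = 11.343590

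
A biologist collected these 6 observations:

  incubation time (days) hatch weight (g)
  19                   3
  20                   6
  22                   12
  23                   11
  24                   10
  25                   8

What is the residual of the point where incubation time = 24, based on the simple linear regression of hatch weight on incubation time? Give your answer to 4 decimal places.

n = 6, Σx = 133, Σy = 50, Σxy = 1134, Σx² = 2975
Sxx = Σx² − (Σx)²/n = 2975 − 2948.166667 = 26.833333
Sxy = Σxy − (Σx)(Σy)/n = 1134 − 1108.333333 = 25.666667
b = Sxy/Sxx = 25.666667/26.833333 = 0.956522
a = ȳ − b·x̄ = 8.333333 − 0.956522·22.166667 = -12.869565
ŷ(24) = -12.869565 + 0.956522·24 = 10.086957
residual = y − ŷ = 10 − 10.086957 = -0.086957

-0.0870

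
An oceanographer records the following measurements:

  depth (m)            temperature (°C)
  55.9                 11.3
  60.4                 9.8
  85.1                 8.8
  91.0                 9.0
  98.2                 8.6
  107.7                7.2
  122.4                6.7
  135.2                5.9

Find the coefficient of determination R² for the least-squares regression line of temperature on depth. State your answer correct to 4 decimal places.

n = 8, Σx = 755.9, Σy = 67.3, Σxy = 6029.19, Σx² = 76799.31, Σy² = 587.67
Sxx = Σx² − (Σx)²/n = 76799.31 − 71423.10125 = 5376.20875
Sxy = Σxy − (Σx)(Σy)/n = 6029.19 − 6359.00875 = -329.81875
Syy = Σy² − (Σy)²/n = 587.67 − 566.16125 = 21.50875
R² = Sxy²/(Sxx·Syy) = (-329.81875)²/(5376.20875·21.50875) = 0.940718

0.9407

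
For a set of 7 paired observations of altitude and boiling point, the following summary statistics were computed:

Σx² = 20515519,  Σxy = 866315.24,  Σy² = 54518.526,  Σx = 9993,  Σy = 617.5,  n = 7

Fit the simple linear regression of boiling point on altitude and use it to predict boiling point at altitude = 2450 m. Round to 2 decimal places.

Sxx = Σx² − (Σx)²/n = 20515519 − 14265721.285714 = 6249797.714286
Sxy = Σxy − (Σx)(Σy)/n = 866315.24 − 881525.357143 = -15210.117143
b = Sxy/Sxx = -15210.117143/6249797.714286 = -0.002434
a = ȳ − b·x̄ = 88.214286 − (-0.002434)·1427.571429 = 91.688563
ŷ(2450) = a + b·2450 = 91.688563 + (-0.002434)·2450 = 85.726004

85.73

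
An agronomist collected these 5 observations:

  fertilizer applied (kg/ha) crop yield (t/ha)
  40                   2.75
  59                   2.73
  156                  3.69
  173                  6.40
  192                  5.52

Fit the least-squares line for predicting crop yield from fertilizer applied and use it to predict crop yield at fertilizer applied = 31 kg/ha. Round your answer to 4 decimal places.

n = 5, Σx = 620, Σy = 21.09, Σxy = 3013.75, Σx² = 96210
Sxx = Σx² − (Σx)²/n = 96210 − 76880 = 19330
Sxy = Σxy − (Σx)(Σy)/n = 3013.75 − 2615.16 = 398.59
b = Sxy/Sxx = 398.59/19330 = 0.020620
a = ȳ − b·x̄ = 4.218 − 0.020620·124 = 1.661085
ŷ(31) = a + b·31 = 1.661085 + 0.020620·31 = 2.300314

2.3003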